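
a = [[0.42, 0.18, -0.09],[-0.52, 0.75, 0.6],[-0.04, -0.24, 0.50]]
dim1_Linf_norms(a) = [0.42, 0.75, 0.5]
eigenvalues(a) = [(0.39+0j), (0.64+0.48j), (0.64-0.48j)]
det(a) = 0.25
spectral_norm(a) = 1.11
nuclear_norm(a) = 2.07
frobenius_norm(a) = 1.31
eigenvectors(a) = [[0.79+0.00j, -0.07+0.31j, (-0.07-0.31j)], [(0.15+0j), (-0.85+0j), -0.85-0.00j], [0.59+0.00j, 0.10-0.41j, 0.10+0.41j]]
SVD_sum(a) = [[0.09,-0.10,-0.1], [-0.56,0.65,0.66], [-0.09,0.11,0.11]] + [[0.06, 0.23, -0.17], [0.03, 0.10, -0.07], [-0.11, -0.38, 0.28]] + [[0.27,0.05,0.18], [0.01,0.00,0.01], [0.16,0.03,0.11]]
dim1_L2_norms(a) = [0.47, 1.09, 0.56]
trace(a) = 1.67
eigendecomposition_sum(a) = [[0.25+0.00j, -0j, (0.19+0j)],[0.05+0.00j, 0.00-0.00j, 0.04+0.00j],[0.18+0.00j, -0j, 0.14+0.00j]] + [[0.09+0.13j, 0.09-0.12j, -0.14-0.14j], [(-0.28+0.3j), (0.37+0.16j), (0.28-0.44j)], [(-0.11-0.17j), (-0.12+0.16j), 0.18+0.18j]] + [[0.09-0.13j,  0.09+0.12j,  -0.14+0.14j], [-0.28-0.30j,  (0.37-0.16j),  0.28+0.44j], [(-0.11+0.17j),  (-0.12-0.16j),  0.18-0.18j]]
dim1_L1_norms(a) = [0.69, 1.87, 0.78]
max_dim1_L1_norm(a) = 1.87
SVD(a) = [[-0.15, -0.5, 0.86],[0.98, -0.22, 0.04],[0.16, 0.84, 0.52]] @ diag([1.1124560058297852, 0.578554592957009, 0.38303553106936444]) @ [[-0.52, 0.6, 0.61], [-0.22, -0.78, 0.58], [0.83, 0.16, 0.54]]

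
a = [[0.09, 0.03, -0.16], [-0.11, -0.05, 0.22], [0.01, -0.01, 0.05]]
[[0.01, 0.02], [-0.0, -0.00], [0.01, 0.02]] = a@[[0.35, 0.55], [-1.12, -1.75], [-0.09, -0.14]]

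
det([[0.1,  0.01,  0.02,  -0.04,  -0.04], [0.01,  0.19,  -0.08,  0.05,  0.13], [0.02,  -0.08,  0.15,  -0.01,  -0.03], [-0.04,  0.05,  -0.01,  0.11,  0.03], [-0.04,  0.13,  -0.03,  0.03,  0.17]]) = 0.000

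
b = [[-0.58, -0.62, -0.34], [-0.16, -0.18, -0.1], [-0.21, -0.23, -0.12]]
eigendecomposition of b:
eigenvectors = [[0.91, 0.76, -0.10], [0.26, -0.63, -0.40], [0.33, -0.13, 0.91]]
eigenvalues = [-0.88, -0.01, 0.01]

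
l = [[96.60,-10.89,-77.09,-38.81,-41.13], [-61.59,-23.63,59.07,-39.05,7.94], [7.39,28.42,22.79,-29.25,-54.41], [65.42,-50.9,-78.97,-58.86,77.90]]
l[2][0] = 7.39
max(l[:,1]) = 28.42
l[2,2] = 22.79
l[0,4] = -41.13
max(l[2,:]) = 28.42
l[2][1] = 28.42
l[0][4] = -41.13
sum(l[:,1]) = -56.99999999999999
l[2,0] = 7.39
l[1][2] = 59.07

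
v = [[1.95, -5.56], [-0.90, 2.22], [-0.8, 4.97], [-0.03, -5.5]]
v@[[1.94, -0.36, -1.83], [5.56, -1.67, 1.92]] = [[-27.13, 8.58, -14.24],[10.60, -3.38, 5.91],[26.08, -8.01, 11.01],[-30.64, 9.20, -10.51]]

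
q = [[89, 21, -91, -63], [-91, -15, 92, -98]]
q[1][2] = 92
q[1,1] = -15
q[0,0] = 89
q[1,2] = 92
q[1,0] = -91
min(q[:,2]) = -91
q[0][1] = 21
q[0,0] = 89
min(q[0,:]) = -91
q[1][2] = 92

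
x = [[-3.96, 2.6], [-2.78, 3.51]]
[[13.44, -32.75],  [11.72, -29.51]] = x @ [[-2.50,5.73], [1.36,-3.87]]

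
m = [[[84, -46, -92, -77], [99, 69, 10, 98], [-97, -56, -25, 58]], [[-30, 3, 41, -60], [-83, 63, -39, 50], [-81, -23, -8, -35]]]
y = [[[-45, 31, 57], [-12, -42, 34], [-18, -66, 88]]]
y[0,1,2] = 34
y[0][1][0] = -12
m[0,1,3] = 98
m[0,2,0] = -97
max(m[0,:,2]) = 10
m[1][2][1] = -23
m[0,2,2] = -25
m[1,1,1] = 63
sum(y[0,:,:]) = 27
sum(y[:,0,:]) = 43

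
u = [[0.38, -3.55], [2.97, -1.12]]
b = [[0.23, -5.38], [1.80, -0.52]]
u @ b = [[-6.30, -0.20], [-1.33, -15.4]]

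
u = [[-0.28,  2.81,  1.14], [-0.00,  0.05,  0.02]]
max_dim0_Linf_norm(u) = 2.81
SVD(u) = [[-1.0, -0.02], [-0.02, 1.00]] @ diag([3.0458127688720884, 0.00495751709522617]) @ [[0.09,-0.92,-0.37], [0.99,0.11,-0.01]]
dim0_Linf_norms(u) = [0.28, 2.81, 1.14]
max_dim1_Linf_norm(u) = 2.81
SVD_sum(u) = [[-0.28,  2.81,  1.14], [-0.00,  0.05,  0.02]] + [[-0.0, -0.00, 0.00], [0.00, 0.00, -0.0]]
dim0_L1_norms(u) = [0.28, 2.86, 1.16]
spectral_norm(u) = 3.05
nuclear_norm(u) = 3.05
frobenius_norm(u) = 3.05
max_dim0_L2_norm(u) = 2.81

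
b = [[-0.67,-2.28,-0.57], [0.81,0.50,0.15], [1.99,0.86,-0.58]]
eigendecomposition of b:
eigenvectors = [[0.05+0.64j, 0.05-0.64j, 0.14+0.00j], [(0.25-0.19j), (0.25+0.19j), (-0.25+0j)], [0.70+0.00j, 0.70-0.00j, 0.96+0.00j]]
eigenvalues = [(-0.11+1.58j), (-0.11-1.58j), (-0.52+0j)]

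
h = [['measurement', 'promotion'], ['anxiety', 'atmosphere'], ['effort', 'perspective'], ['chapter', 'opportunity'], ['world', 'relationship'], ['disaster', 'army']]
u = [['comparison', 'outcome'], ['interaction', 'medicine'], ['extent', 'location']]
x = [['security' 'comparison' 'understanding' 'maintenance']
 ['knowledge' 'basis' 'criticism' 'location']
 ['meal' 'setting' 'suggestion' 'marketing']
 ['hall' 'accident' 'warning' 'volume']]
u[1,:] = ['interaction', 'medicine']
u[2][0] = 'extent'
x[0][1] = 'comparison'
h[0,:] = ['measurement', 'promotion']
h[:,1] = ['promotion', 'atmosphere', 'perspective', 'opportunity', 'relationship', 'army']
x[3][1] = 'accident'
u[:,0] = ['comparison', 'interaction', 'extent']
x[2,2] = 'suggestion'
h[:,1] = ['promotion', 'atmosphere', 'perspective', 'opportunity', 'relationship', 'army']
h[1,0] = 'anxiety'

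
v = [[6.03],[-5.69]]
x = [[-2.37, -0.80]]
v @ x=[[-14.29, -4.82], [13.49, 4.55]]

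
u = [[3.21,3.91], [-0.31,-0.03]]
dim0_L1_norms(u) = [3.52, 3.94]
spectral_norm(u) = 5.06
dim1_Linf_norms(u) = [3.91, 0.31]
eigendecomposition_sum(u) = [[3.28, 4.57], [-0.36, -0.5]] + [[-0.07,-0.66], [0.05,0.47]]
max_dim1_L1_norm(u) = 7.12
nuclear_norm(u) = 5.28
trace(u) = 3.18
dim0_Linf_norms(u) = [3.21, 3.91]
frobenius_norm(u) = 5.07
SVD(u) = [[-1.00,0.04], [0.04,1.00]] @ diag([5.063659141484923, 0.22035448453838674]) @ [[-0.64, -0.77], [-0.77, 0.64]]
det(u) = 1.12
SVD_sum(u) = [[3.22, 3.90], [-0.14, -0.17]] + [[-0.01,0.01], [-0.17,0.14]]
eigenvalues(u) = [2.78, 0.4]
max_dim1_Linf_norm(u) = 3.91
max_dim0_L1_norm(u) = 3.94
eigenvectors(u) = [[0.99,-0.81],[-0.11,0.58]]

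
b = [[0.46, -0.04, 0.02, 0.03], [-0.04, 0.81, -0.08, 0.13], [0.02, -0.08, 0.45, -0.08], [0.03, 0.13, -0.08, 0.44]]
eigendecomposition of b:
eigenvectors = [[0.08, -0.34, 0.75, -0.57], [-0.92, -0.15, -0.20, -0.30], [0.23, 0.53, -0.34, -0.74], [-0.31, 0.76, 0.53, 0.20]]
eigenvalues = [0.88, 0.34, 0.48, 0.45]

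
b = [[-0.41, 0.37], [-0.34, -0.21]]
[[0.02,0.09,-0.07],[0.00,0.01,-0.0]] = b @ [[-0.02, -0.1, 0.07], [0.02, 0.13, -0.1]]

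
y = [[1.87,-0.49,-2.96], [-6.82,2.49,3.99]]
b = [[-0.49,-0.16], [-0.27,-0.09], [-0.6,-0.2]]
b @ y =[[0.17, -0.16, 0.81],  [0.11, -0.09, 0.44],  [0.24, -0.2, 0.98]]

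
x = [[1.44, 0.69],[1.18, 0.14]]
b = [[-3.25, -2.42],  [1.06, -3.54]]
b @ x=[[-7.54, -2.58], [-2.65, 0.24]]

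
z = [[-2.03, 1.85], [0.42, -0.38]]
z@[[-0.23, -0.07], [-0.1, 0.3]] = [[0.28, 0.70], [-0.06, -0.14]]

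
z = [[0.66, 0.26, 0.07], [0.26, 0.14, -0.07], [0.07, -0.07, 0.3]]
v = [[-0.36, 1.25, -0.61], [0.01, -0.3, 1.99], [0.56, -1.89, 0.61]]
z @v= [[-0.20, 0.61, 0.16], [-0.13, 0.42, 0.08], [0.14, -0.46, 0.0]]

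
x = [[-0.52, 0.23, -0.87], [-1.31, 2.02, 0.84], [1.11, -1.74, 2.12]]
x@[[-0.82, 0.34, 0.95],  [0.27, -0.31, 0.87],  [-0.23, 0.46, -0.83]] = [[0.69, -0.65, 0.43], [1.43, -0.69, -0.18], [-1.87, 1.89, -2.22]]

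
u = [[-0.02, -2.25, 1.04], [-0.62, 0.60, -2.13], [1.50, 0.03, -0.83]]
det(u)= 7.400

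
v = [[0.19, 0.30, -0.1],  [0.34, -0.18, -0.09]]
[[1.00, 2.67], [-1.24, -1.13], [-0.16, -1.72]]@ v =[[1.1, -0.18, -0.34], [-0.62, -0.17, 0.23], [-0.62, 0.26, 0.17]]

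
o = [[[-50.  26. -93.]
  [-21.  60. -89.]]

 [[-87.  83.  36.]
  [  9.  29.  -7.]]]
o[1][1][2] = -7.0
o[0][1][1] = 60.0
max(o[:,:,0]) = 9.0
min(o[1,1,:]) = -7.0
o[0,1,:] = [-21.0, 60.0, -89.0]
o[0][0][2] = -93.0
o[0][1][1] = 60.0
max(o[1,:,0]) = 9.0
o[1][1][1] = 29.0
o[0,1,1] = 60.0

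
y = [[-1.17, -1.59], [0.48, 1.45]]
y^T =[[-1.17, 0.48], [-1.59, 1.45]]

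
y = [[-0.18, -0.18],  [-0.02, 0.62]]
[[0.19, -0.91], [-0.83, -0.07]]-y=[[0.37, -0.73], [-0.81, -0.69]]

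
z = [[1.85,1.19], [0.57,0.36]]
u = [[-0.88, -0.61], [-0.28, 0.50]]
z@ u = [[-1.96,  -0.53], [-0.6,  -0.17]]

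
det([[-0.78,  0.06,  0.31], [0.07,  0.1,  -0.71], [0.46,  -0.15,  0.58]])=-0.002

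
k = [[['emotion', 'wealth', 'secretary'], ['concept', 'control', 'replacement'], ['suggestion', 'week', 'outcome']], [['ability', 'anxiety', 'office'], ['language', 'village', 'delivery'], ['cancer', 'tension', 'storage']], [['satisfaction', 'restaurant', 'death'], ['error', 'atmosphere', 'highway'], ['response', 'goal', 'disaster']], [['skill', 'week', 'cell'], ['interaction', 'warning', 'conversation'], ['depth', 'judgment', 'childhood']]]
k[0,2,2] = 'outcome'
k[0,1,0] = 'concept'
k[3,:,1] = ['week', 'warning', 'judgment']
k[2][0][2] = 'death'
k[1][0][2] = 'office'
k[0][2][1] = 'week'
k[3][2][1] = 'judgment'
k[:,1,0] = ['concept', 'language', 'error', 'interaction']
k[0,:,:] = [['emotion', 'wealth', 'secretary'], ['concept', 'control', 'replacement'], ['suggestion', 'week', 'outcome']]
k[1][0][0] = 'ability'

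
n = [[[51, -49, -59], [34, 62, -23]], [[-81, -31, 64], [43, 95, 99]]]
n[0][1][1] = 62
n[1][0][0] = -81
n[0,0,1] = -49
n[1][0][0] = -81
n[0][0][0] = 51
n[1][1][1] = 95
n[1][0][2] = 64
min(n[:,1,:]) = -23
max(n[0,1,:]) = 62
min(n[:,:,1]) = -49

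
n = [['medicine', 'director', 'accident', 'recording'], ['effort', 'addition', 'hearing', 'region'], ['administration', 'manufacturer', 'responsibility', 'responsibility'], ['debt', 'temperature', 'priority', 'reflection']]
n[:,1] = ['director', 'addition', 'manufacturer', 'temperature']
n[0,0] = 'medicine'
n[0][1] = 'director'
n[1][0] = 'effort'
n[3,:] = ['debt', 'temperature', 'priority', 'reflection']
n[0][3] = 'recording'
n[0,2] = 'accident'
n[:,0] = ['medicine', 'effort', 'administration', 'debt']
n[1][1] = 'addition'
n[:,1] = ['director', 'addition', 'manufacturer', 'temperature']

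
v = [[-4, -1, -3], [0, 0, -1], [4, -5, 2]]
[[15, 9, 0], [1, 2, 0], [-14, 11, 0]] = v@[[-3, 0, 0], [0, -3, 0], [-1, -2, 0]]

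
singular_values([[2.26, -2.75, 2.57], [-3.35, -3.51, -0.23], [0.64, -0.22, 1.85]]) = [4.91, 4.65, 1.04]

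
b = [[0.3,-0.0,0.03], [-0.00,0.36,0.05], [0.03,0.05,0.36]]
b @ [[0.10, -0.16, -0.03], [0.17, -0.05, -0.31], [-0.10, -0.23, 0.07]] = [[0.03, -0.05, -0.01],[0.06, -0.03, -0.11],[-0.02, -0.09, 0.01]]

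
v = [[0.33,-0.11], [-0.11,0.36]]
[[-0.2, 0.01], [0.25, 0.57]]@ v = [[-0.07, 0.03],  [0.02, 0.18]]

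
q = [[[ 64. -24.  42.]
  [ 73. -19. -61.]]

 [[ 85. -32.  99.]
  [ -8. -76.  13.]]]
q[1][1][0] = -8.0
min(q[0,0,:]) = -24.0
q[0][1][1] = -19.0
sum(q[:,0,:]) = 234.0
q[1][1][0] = -8.0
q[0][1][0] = 73.0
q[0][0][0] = 64.0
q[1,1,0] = -8.0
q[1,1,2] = 13.0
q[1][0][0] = 85.0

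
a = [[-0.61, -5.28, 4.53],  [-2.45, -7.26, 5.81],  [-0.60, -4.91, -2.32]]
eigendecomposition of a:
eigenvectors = [[-0.97+0.00j, 0.42-0.06j, 0.42+0.06j], [(0.2+0j), 0.66+0.00j, 0.66-0.00j], [(-0.12+0j), 0.36+0.50j, 0.36-0.50j]]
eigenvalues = [(1.05+0j), (-5.62+4.61j), (-5.62-4.61j)]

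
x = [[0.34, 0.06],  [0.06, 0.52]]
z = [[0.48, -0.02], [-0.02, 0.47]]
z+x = [[0.82,  0.04], [0.04,  0.99]]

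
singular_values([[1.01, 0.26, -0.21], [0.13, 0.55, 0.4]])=[1.09, 0.65]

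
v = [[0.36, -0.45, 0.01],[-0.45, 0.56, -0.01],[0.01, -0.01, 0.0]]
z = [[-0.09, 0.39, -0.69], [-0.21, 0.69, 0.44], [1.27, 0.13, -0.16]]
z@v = [[-0.21, 0.27, -0.0],  [-0.38, 0.48, -0.01],  [0.40, -0.5, 0.01]]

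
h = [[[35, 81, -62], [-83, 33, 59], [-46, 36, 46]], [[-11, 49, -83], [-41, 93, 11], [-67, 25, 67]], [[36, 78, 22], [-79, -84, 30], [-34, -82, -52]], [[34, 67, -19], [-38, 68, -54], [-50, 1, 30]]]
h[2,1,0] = -79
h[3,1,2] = -54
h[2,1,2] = 30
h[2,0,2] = 22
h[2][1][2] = 30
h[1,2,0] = -67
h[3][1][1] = 68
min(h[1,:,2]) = -83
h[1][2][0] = -67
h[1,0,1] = 49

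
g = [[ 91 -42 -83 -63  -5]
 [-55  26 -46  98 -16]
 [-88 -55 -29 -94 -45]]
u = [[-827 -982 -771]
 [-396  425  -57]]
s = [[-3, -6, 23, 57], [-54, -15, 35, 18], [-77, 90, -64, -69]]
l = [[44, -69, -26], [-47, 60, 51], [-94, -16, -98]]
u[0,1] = -982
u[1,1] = 425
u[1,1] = 425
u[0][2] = -771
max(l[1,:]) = 60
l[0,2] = -26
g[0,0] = 91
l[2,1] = -16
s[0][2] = 23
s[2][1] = 90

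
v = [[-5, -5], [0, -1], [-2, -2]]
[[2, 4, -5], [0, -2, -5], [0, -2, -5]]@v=[[0, -4], [10, 12], [10, 12]]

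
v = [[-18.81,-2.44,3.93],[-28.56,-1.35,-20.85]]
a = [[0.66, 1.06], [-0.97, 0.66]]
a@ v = [[-42.69, -3.04, -19.51], [-0.60, 1.48, -17.57]]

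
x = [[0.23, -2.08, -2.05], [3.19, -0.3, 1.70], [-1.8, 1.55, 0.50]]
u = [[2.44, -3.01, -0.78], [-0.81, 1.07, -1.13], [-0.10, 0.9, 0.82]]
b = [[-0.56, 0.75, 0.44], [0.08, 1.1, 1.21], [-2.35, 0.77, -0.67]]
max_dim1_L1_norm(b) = 3.79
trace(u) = 4.33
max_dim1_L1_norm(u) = 6.23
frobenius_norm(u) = 4.49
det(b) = 0.01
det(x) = 0.01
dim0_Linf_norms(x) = [3.19, 2.08, 2.05]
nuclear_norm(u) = 6.16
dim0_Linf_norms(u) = [2.44, 3.01, 1.13]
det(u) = 2.77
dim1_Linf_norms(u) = [3.01, 1.13, 0.9]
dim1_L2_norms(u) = [3.95, 1.75, 1.22]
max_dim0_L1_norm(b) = 2.99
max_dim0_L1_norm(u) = 4.98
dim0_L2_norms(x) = [3.67, 2.61, 2.71]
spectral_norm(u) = 4.21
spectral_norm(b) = 2.65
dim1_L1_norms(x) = [4.36, 5.19, 3.85]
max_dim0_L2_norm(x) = 3.67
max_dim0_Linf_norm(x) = 3.19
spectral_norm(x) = 4.00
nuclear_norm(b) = 4.47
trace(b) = -0.13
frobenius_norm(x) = 5.26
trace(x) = 0.43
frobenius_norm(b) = 3.21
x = u @ b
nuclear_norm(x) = 7.41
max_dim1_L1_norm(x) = 5.19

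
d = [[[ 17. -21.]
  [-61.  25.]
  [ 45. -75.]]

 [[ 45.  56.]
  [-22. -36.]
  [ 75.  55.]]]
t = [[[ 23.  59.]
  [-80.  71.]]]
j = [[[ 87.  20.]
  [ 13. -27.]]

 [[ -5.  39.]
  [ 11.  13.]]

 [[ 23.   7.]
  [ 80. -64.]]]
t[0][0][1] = 59.0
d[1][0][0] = 45.0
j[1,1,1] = 13.0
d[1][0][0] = 45.0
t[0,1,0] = -80.0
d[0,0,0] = 17.0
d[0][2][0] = 45.0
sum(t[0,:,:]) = 73.0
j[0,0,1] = 20.0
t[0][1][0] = -80.0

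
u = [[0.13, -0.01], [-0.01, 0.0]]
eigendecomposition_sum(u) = [[0.13, -0.01], [-0.01, 0.00]] + [[-0.00, -0.00],[-0.0, -0.00]]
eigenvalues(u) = [0.13, -0.0]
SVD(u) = [[-1.0, 0.08],  [0.08, 1.0]] @ diag([0.13076473218982956, 0.0007647321898295272]) @ [[-1.0, 0.08], [-0.08, -1.0]]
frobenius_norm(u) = 0.13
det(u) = -0.00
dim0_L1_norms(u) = [0.14, 0.01]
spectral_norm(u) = 0.13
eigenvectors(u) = [[1.00, 0.08], [-0.08, 1.0]]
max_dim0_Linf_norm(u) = 0.13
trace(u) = 0.13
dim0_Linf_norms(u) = [0.13, 0.01]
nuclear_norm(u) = 0.13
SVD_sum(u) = [[0.13, -0.01], [-0.01, 0.00]] + [[-0.00, -0.00], [-0.00, -0.0]]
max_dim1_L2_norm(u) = 0.13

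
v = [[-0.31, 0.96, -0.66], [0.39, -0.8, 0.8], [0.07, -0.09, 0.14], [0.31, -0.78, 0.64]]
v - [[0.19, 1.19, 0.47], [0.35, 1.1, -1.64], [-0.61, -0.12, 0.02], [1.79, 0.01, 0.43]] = [[-0.50,-0.23,-1.13], [0.04,-1.9,2.44], [0.68,0.03,0.12], [-1.48,-0.79,0.21]]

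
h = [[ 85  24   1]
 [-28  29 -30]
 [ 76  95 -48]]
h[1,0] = -28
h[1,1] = 29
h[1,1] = 29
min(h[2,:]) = -48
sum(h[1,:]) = -29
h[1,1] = 29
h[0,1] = 24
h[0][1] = 24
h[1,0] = -28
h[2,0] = 76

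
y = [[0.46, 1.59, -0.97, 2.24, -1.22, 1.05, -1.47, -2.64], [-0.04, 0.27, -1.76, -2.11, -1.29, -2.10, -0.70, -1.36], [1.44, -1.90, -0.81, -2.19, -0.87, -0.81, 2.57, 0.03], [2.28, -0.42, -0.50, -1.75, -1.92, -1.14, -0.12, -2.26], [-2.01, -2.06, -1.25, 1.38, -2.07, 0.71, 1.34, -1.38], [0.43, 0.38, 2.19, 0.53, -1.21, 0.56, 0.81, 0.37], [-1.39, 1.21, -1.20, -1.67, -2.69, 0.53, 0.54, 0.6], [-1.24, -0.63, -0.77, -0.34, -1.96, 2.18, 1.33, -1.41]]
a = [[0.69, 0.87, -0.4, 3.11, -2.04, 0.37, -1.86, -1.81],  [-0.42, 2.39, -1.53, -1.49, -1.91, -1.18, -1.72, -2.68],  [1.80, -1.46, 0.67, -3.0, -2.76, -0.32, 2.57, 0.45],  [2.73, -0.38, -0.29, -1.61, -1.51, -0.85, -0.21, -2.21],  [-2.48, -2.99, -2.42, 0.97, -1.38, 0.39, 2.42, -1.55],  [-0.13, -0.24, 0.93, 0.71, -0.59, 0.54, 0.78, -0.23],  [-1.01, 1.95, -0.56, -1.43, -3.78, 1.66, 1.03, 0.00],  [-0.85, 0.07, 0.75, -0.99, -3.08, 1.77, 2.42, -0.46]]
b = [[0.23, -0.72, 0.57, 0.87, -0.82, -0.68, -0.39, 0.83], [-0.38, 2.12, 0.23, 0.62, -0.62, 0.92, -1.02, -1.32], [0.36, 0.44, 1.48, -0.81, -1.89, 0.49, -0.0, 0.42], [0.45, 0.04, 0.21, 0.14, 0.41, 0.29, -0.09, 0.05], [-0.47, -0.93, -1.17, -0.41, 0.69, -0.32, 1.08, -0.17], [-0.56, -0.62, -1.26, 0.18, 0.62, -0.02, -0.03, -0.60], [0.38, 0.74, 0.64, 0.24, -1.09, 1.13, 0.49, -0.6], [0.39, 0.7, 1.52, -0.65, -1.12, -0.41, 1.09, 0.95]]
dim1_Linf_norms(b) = [0.87, 2.12, 1.89, 0.45, 1.17, 1.26, 1.13, 1.52]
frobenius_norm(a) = 13.28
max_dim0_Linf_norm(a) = 3.78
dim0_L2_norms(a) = [4.39, 4.64, 3.26, 5.29, 6.61, 2.95, 5.14, 4.27]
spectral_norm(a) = 8.08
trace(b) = 6.08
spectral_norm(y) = 6.77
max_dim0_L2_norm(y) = 4.94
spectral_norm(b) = 4.48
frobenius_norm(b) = 6.24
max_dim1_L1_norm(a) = 14.6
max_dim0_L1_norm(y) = 13.23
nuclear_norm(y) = 27.87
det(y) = -2077.07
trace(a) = 1.87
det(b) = -0.00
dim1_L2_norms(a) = [4.7, 5.06, 5.42, 4.27, 5.67, 1.66, 5.03, 4.58]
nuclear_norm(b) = 13.09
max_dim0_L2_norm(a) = 6.61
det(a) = 637.96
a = b + y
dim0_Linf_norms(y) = [2.28, 2.06, 2.19, 2.24, 2.69, 2.18, 2.57, 2.64]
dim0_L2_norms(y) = [3.9, 3.55, 3.65, 4.73, 4.94, 3.65, 3.71, 4.28]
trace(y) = -4.21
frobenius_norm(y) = 11.55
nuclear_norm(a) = 30.77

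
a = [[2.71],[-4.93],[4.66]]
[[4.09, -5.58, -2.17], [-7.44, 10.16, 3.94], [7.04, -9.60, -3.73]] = a@ [[1.51, -2.06, -0.80]]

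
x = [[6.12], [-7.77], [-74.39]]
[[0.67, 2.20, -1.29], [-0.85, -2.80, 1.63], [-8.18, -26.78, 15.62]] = x@[[0.11, 0.36, -0.21]]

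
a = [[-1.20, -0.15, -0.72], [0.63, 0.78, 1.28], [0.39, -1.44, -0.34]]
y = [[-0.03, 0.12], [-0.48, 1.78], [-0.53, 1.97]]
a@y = [[0.49, -1.83], [-1.07, 3.99], [0.86, -3.19]]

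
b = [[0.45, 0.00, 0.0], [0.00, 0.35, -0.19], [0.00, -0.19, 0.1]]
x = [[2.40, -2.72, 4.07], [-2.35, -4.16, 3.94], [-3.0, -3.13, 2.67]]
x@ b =[[1.08, -1.73, 0.92], [-1.06, -2.2, 1.18], [-1.35, -1.60, 0.86]]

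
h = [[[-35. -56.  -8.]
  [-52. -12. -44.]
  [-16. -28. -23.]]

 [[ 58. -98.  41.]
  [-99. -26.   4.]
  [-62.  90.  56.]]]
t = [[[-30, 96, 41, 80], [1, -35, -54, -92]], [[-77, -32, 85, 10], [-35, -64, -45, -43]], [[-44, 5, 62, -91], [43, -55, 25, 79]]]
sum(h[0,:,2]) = -75.0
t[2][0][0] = -44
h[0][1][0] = -52.0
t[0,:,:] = [[-30, 96, 41, 80], [1, -35, -54, -92]]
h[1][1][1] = -26.0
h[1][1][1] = -26.0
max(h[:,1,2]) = 4.0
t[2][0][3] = -91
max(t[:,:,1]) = 96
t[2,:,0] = [-44, 43]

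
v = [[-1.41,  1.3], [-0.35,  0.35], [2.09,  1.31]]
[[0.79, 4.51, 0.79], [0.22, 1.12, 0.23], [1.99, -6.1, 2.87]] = v @[[0.34, -3.03, 0.59], [0.98, 0.18, 1.25]]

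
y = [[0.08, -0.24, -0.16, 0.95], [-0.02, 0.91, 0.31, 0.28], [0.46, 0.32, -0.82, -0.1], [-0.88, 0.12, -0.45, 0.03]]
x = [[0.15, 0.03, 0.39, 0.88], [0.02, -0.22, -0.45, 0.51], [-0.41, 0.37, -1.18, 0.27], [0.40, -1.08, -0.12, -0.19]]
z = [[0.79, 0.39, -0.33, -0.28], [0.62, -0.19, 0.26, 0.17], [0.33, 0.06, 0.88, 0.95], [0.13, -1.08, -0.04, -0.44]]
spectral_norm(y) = 1.00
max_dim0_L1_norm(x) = 2.14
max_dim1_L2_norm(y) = 1.0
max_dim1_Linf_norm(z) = 1.08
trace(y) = 0.20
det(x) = -0.01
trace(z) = 1.04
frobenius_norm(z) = 2.16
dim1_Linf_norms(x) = [0.88, 0.51, 1.18, 1.08]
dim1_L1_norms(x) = [1.45, 1.2, 2.23, 1.79]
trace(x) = -1.44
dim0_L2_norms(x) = [0.59, 1.16, 1.33, 1.07]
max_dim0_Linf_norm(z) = 1.08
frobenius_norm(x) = 2.15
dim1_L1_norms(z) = [1.79, 1.24, 2.22, 1.69]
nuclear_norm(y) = 3.99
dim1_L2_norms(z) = [0.98, 0.72, 1.34, 1.17]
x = z @ y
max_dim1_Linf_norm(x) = 1.18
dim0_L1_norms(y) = [1.44, 1.59, 1.74, 1.36]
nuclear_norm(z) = 3.69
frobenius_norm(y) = 2.00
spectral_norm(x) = 1.48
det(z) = 0.00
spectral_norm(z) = 1.48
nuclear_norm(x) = 3.68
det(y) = -0.99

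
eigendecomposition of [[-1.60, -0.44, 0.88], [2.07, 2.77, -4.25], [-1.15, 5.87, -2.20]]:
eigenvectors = [[-0.75+0.00j, (0.01+0.13j), 0.01-0.13j], [-0.27+0.00j, -0.29-0.56j, -0.29+0.56j], [-0.60+0.00j, -0.77+0.00j, -0.77-0.00j]]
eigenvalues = [(-1.05+0j), (0.01+4.46j), (0.01-4.46j)]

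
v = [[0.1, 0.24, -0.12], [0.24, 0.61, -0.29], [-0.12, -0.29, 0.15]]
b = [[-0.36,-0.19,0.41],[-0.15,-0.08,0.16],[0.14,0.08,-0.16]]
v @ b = [[-0.09, -0.05, 0.1],  [-0.22, -0.12, 0.24],  [0.11, 0.06, -0.12]]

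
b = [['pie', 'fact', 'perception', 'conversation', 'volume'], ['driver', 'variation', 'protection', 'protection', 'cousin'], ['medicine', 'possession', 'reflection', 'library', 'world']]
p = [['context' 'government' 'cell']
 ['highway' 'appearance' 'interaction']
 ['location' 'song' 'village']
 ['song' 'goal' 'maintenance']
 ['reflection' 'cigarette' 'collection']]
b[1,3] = 'protection'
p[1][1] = 'appearance'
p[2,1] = 'song'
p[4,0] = 'reflection'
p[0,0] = 'context'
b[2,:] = ['medicine', 'possession', 'reflection', 'library', 'world']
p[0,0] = 'context'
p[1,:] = ['highway', 'appearance', 'interaction']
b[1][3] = 'protection'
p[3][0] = 'song'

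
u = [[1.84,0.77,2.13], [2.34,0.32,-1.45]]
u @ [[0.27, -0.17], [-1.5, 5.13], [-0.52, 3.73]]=[[-1.77, 11.58], [0.91, -4.16]]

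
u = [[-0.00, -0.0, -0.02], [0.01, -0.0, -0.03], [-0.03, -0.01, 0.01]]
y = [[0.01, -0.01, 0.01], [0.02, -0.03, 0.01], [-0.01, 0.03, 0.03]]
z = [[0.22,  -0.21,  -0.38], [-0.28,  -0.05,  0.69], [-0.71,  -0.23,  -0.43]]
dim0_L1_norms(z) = [1.21, 0.49, 1.5]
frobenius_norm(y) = 0.06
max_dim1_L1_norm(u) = 0.05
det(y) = -0.00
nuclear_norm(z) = 1.93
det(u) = 0.00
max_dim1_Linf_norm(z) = 0.71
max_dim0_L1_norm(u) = 0.06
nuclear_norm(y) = 0.08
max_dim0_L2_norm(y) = 0.04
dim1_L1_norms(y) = [0.03, 0.06, 0.07]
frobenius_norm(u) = 0.05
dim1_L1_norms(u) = [0.02, 0.04, 0.05]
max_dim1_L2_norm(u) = 0.03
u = y @ z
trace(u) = 0.01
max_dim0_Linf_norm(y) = 0.03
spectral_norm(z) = 0.92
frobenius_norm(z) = 1.24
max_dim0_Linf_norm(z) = 0.71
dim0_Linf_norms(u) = [0.03, 0.01, 0.03]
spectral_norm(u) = 0.04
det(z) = 0.16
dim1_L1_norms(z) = [0.81, 1.02, 1.37]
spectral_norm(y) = 0.05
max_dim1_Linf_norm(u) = 0.03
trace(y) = 0.01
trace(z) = -0.26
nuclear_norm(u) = 0.07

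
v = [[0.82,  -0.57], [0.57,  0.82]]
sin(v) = [[0.85, -0.41], [0.41, 0.85]]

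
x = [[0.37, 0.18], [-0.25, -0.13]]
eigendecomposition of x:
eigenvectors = [[0.84,  -0.43], [-0.55,  0.9]]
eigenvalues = [0.25, -0.01]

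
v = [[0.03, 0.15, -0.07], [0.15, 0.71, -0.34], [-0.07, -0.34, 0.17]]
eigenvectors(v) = [[-0.19,-0.95,0.26],[-0.89,0.28,0.37],[0.43,0.16,0.89]]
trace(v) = 0.91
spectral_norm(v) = 0.91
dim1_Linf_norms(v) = [0.15, 0.71, 0.34]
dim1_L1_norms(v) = [0.25, 1.2, 0.58]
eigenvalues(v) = [0.91, -0.0, 0.01]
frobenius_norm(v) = 0.91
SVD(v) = [[-0.19, -0.26, 0.95], [-0.89, -0.37, -0.28], [0.43, -0.89, -0.16]] @ diag([0.9054584902724672, 0.0064306670143959395, 0.0018891572868630845]) @ [[-0.19,  -0.89,  0.43], [-0.26,  -0.37,  -0.89], [-0.95,  0.28,  0.16]]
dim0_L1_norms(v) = [0.25, 1.2, 0.58]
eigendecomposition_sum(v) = [[0.03, 0.15, -0.07], [0.15, 0.71, -0.34], [-0.07, -0.34, 0.16]] + [[-0.0, 0.0, 0.0], [0.0, -0.00, -0.0], [0.00, -0.0, -0.0]] + [[0.0, 0.00, 0.00], [0.00, 0.0, 0.0], [0.0, 0.00, 0.01]]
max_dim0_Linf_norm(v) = 0.71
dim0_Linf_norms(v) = [0.15, 0.71, 0.34]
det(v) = -0.00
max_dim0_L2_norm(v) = 0.8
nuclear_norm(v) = 0.91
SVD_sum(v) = [[0.03, 0.15, -0.07], [0.15, 0.71, -0.34], [-0.07, -0.34, 0.16]] + [[0.00, 0.00, 0.00], [0.0, 0.0, 0.0], [0.0, 0.00, 0.01]] + [[-0.0, 0.0, 0.0], [0.0, -0.0, -0.0], [0.00, -0.0, -0.0]]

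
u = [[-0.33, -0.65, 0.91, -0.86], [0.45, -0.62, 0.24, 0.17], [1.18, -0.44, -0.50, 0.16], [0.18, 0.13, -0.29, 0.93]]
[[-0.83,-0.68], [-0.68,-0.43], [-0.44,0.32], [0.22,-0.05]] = u @ [[-0.72,  0.33], [0.20,  0.62], [-0.99,  -0.53], [0.04,  -0.37]]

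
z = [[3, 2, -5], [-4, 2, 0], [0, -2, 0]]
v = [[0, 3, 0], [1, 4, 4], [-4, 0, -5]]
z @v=[[22, 17, 33], [2, -4, 8], [-2, -8, -8]]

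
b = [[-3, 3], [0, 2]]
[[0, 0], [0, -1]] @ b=[[0, 0], [0, -2]]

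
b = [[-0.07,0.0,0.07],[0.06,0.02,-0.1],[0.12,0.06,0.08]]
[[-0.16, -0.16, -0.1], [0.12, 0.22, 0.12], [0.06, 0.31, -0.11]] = b@ [[1.70, 1.66, 0.29], [-1.67, 2.76, -0.89], [-0.52, -0.63, -1.19]]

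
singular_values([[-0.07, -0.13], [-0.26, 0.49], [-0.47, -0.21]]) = [0.56, 0.53]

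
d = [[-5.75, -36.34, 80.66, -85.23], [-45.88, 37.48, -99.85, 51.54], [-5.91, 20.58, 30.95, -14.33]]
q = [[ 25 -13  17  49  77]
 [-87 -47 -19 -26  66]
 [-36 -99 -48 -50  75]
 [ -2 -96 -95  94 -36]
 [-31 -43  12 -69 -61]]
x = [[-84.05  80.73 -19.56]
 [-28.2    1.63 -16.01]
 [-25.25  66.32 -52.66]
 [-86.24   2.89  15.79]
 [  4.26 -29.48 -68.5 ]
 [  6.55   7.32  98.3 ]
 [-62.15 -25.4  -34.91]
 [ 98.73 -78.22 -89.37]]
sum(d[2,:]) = 31.29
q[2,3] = -50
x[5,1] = 7.32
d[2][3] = -14.33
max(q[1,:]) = 66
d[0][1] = -36.34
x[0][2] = -19.56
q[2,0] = -36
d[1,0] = -45.88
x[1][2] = -16.01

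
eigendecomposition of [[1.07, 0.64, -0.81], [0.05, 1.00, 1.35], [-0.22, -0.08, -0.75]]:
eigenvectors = [[-0.48+0.00j, (-0.92+0j), (-0.92-0j)],[0.53+0.00j, 0.12-0.35j, 0.12+0.35j],[-0.70+0.00j, 0.11+0.00j, (0.11-0j)]]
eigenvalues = [(-0.84+0j), (1.08+0.25j), (1.08-0.25j)]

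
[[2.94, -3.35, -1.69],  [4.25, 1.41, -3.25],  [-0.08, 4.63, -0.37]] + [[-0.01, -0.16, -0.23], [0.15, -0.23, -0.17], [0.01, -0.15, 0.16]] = [[2.93,  -3.51,  -1.92], [4.4,  1.18,  -3.42], [-0.07,  4.48,  -0.21]]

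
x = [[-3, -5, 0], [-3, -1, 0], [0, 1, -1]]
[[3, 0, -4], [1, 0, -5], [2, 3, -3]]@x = [[-9, -19, 4], [-3, -10, 5], [-15, -16, 3]]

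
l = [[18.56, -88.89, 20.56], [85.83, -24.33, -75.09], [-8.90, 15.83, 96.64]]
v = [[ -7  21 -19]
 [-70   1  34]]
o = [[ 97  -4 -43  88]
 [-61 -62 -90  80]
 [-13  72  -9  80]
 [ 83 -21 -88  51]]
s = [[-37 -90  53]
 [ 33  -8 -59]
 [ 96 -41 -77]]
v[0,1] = 21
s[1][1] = -8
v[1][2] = 34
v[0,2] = -19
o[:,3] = [88, 80, 80, 51]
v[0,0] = -7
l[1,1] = -24.33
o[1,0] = -61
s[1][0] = 33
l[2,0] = -8.9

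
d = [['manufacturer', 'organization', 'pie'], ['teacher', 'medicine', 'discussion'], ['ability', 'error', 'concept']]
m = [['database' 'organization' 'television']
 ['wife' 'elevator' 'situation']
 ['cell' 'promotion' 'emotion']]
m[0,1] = 'organization'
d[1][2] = 'discussion'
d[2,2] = 'concept'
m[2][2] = 'emotion'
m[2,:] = ['cell', 'promotion', 'emotion']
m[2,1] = 'promotion'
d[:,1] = ['organization', 'medicine', 'error']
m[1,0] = 'wife'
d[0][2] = 'pie'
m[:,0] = ['database', 'wife', 'cell']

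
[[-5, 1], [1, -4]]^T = [[-5, 1], [1, -4]]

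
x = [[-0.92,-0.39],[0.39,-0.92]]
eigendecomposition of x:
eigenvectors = [[(0.71+0j),0.71-0.00j],  [-0.71j,0.71j]]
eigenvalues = [(-0.92+0.39j), (-0.92-0.39j)]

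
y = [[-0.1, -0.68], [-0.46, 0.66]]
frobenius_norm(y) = 1.06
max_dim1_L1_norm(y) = 1.12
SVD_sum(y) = [[0.19, -0.59], [-0.23, 0.73]] + [[-0.29, -0.09], [-0.23, -0.07]]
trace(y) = 0.56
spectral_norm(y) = 0.99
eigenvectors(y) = [[-0.92, 0.54],[-0.4, -0.84]]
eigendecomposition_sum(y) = [[-0.31, -0.2], [-0.13, -0.09]] + [[0.21, -0.48],[-0.33, 0.75]]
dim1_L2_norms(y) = [0.69, 0.8]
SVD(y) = [[-0.63, 0.78], [0.78, 0.63]] @ diag([0.9858869214679845, 0.3842225632083315]) @ [[-0.3, 0.95], [-0.95, -0.3]]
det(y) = -0.38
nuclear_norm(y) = 1.37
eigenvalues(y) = [-0.4, 0.96]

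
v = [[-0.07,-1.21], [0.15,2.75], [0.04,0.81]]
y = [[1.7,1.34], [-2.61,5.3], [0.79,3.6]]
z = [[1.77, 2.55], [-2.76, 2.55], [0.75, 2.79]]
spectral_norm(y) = 6.71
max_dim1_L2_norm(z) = 3.76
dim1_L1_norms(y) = [3.04, 7.91, 4.39]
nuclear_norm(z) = 7.92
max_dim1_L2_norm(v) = 2.75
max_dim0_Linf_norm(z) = 2.79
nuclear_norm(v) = 3.12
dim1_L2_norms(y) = [2.16, 5.91, 3.69]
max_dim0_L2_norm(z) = 4.56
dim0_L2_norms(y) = [3.21, 6.55]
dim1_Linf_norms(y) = [1.7, 5.3, 3.6]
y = v + z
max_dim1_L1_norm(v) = 2.9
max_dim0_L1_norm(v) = 4.77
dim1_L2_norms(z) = [3.1, 3.76, 2.89]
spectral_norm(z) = 4.56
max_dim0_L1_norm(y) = 10.24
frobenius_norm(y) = 7.29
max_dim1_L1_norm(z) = 5.31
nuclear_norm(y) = 9.56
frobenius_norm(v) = 3.12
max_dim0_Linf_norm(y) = 5.3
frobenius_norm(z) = 5.67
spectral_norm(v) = 3.12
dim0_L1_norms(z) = [5.28, 7.89]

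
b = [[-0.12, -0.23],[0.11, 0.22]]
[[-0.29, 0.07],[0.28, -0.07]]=b@[[0.02,-0.01], [1.25,-0.32]]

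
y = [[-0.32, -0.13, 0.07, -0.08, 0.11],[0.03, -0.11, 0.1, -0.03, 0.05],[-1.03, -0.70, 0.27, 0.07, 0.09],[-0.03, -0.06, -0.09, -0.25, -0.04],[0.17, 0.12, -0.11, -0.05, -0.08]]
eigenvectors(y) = [[(-0.13-0.03j), -0.13+0.03j, (0.41+0j), -0.56+0.00j, 0.16+0.00j], [-0.12+0.30j, -0.12-0.30j, -0.19+0.00j, (0.78+0j), (-0.4+0j)], [-0.86+0.00j, (-0.86-0j), (0.4+0j), -0.00+0.00j, -0.66+0.00j], [(0.14-0.2j), 0.14+0.20j, (0.78+0j), (-0.2+0j), (0.23+0j)], [0.21-0.16j, 0.21+0.16j, 0.15+0.00j, (-0.16+0j), 0.56+0.00j]]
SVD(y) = [[-0.26,0.26,0.07,0.87,0.31], [-0.04,-0.02,0.93,-0.19,0.31], [-0.95,-0.05,-0.13,-0.28,0.06], [-0.02,0.94,0.08,-0.19,-0.29], [0.17,0.23,-0.33,-0.29,0.85]] @ diag([1.348336867227324, 0.29335146396508277, 0.15983715064727333, 0.13144331500762765, 0.002711324015276743]) @ [[0.81,  0.54,  -0.22,  -0.04,  -0.10], [-0.09,  -0.1,  -0.36,  -0.92,  -0.11], [0.48,  -0.42,  0.58,  -0.28,  0.42], [-0.30,  0.62,  0.11,  -0.16,  0.70], [-0.14,  0.38,  0.68,  -0.23,  -0.56]]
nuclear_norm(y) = 1.94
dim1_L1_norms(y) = [0.71, 0.32, 2.16, 0.47, 0.53]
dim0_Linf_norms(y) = [1.03, 0.7, 0.27, 0.25, 0.11]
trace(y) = -0.49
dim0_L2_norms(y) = [1.09, 0.73, 0.33, 0.28, 0.18]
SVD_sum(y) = [[-0.28, -0.19, 0.08, 0.01, 0.03], [-0.05, -0.03, 0.01, 0.0, 0.01], [-1.03, -0.69, 0.28, 0.05, 0.12], [-0.02, -0.01, 0.01, 0.0, 0.0], [0.19, 0.13, -0.05, -0.01, -0.02]] + [[-0.01, -0.01, -0.03, -0.07, -0.01], [0.00, 0.0, 0.0, 0.01, 0.0], [0.0, 0.00, 0.0, 0.01, 0.00], [-0.02, -0.03, -0.10, -0.25, -0.03], [-0.01, -0.01, -0.02, -0.06, -0.01]] + [[0.01,-0.00,0.01,-0.00,0.00], [0.07,-0.06,0.09,-0.04,0.06], [-0.01,0.01,-0.01,0.01,-0.01], [0.01,-0.01,0.01,-0.0,0.01], [-0.03,0.02,-0.03,0.01,-0.02]] + [[-0.03,0.07,0.01,-0.02,0.08], [0.01,-0.02,-0.00,0.0,-0.02], [0.01,-0.02,-0.00,0.01,-0.03], [0.01,-0.02,-0.00,0.00,-0.02], [0.01,-0.02,-0.0,0.01,-0.03]] + [[-0.00, 0.0, 0.0, -0.0, -0.00], [-0.0, 0.0, 0.00, -0.00, -0.00], [-0.0, 0.00, 0.00, -0.0, -0.0], [0.00, -0.0, -0.00, 0.00, 0.0], [-0.00, 0.0, 0.0, -0.00, -0.0]]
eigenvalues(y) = [(-0.02+0.24j), (-0.02-0.24j), (-0.31+0j), (-0.13+0j), (-0.01+0j)]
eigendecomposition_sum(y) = [[(-0.07-0.02j), (-0.05-0.01j), 0.01+0.03j, (0.02-0.02j), (-0+0.04j)], [-0.07+0.17j, (-0.04+0.11j), (0.07-0.02j), (-0.03-0.06j), (0.09+0.03j)], [-0.48-0.00j, (-0.31+0.02j), (0.13+0.16j), 0.11-0.13j, 0.02+0.26j], [(0.08-0.11j), 0.05-0.07j, -0.06+0.00j, (0.01+0.05j), (-0.06-0.04j)], [0.12-0.09j, (0.07-0.06j), (-0.06-0.01j), (-0+0.05j), -0.05-0.06j]] + [[-0.07+0.02j, -0.05+0.01j, 0.01-0.03j, 0.02+0.02j, (-0-0.04j)], [-0.07-0.17j, (-0.04-0.11j), 0.07+0.02j, (-0.03+0.06j), 0.09-0.03j], [(-0.48+0j), (-0.31-0.02j), (0.13-0.16j), 0.11+0.13j, (0.02-0.26j)], [0.08+0.11j, (0.05+0.07j), -0.06-0.00j, (0.01-0.05j), -0.06+0.04j], [0.12+0.09j, 0.07+0.06j, (-0.06+0.01j), (-0-0.05j), (-0.05+0.06j)]] + [[(-0.08+0j), -0.09+0.00j, (0.01-0j), -0.15+0.00j, (0.03+0j)], [(0.04-0j), 0.04-0.00j, (-0+0j), (0.07-0j), (-0.01-0j)], [(-0.08+0j), (-0.09+0j), (0.01-0j), -0.14+0.00j, (0.03+0j)], [-0.15+0.00j, -0.17+0.00j, (0.01-0j), -0.28+0.00j, 0.06+0.00j], [-0.03+0.00j, (-0.03+0j), 0.00-0.00j, -0.06+0.00j, (0.01+0j)]] + [[-0.09+0.00j, 0.06+0.00j, (0.03-0j), (0.03-0j), (0.09-0j)], [0.13-0.00j, -0.08-0.00j, (-0.05+0j), -0.04+0.00j, -0.13+0.00j], [(-0+0j), 0j, 0.00-0.00j, 0.00-0.00j, 0.00-0.00j], [(-0.03+0j), 0.02+0.00j, 0.01-0.00j, 0.01-0.00j, (0.03-0j)], [-0.03+0.00j, 0.02+0.00j, 0.01-0.00j, 0.01-0.00j, 0.03-0.00j]] + [[-0.00+0.00j, -0.00+0.00j, (-0+0j), -0j, -0.00+0.00j], [0.00-0.00j, 0.00-0.00j, 0.00-0.00j, -0.00+0.00j, 0.01-0.00j], [0.01-0.00j, 0.01-0.00j, 0.00-0.00j, -0.01+0.00j, 0.02-0.00j], [(-0+0j), -0.00+0.00j, (-0+0j), 0.00-0.00j, -0.01+0.00j], [-0.00+0.00j, -0.01+0.00j, -0.00+0.00j, -0j, (-0.02+0j)]]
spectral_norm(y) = 1.35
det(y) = -0.00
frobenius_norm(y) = 1.40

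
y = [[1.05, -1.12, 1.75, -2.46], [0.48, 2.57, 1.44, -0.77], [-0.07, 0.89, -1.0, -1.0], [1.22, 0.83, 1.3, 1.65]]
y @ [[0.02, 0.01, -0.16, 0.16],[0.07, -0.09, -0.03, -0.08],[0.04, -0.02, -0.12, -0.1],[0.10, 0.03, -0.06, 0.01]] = [[-0.23, 0.00, -0.20, 0.06], [0.17, -0.28, -0.28, -0.28], [-0.08, -0.09, 0.16, 0.01], [0.30, -0.04, -0.48, 0.02]]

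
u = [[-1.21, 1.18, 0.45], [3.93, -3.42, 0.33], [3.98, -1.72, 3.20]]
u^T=[[-1.21, 3.93, 3.98], [1.18, -3.42, -1.72], [0.45, 0.33, 3.20]]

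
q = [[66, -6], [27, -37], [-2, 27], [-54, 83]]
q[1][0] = 27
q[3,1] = 83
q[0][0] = 66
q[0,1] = -6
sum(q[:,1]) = 67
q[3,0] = -54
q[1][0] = 27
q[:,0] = [66, 27, -2, -54]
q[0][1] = -6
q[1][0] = 27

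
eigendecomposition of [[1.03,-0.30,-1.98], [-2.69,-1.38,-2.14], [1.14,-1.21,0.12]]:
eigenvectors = [[-0.18-0.54j, (-0.18+0.54j), (0.23+0j)], [0.60+0.00j, (0.6-0j), 0.93+0.00j], [(-0.52+0.21j), -0.52-0.21j, (0.3+0j)]]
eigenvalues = [(1.26+1.65j), (1.26-1.65j), (-2.74+0j)]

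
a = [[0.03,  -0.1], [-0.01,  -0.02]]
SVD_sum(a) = [[0.03, -0.10], [0.0, -0.02]] + [[0.00, 0.00], [-0.01, -0.0]]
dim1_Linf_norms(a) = [0.1, 0.02]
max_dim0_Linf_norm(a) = 0.1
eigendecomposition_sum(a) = [[0.04,-0.06],  [-0.01,0.01]] + [[-0.01,  -0.04],[-0.00,  -0.03]]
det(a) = -0.00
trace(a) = 0.01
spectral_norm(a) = 0.11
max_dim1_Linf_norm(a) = 0.1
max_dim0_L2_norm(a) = 0.1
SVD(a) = [[0.99, 0.16], [0.16, -0.99]] @ diag([0.10569215555865995, 0.015138304177285776]) @ [[0.27, -0.96], [0.96, 0.27]]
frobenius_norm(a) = 0.11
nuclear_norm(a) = 0.12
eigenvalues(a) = [0.05, -0.04]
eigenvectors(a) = [[0.99, 0.84], [-0.15, 0.55]]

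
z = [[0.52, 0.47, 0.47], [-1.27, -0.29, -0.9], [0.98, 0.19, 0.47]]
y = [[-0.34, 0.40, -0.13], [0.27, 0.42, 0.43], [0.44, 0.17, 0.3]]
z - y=[[0.86, 0.07, 0.6], [-1.54, -0.71, -1.33], [0.54, 0.02, 0.17]]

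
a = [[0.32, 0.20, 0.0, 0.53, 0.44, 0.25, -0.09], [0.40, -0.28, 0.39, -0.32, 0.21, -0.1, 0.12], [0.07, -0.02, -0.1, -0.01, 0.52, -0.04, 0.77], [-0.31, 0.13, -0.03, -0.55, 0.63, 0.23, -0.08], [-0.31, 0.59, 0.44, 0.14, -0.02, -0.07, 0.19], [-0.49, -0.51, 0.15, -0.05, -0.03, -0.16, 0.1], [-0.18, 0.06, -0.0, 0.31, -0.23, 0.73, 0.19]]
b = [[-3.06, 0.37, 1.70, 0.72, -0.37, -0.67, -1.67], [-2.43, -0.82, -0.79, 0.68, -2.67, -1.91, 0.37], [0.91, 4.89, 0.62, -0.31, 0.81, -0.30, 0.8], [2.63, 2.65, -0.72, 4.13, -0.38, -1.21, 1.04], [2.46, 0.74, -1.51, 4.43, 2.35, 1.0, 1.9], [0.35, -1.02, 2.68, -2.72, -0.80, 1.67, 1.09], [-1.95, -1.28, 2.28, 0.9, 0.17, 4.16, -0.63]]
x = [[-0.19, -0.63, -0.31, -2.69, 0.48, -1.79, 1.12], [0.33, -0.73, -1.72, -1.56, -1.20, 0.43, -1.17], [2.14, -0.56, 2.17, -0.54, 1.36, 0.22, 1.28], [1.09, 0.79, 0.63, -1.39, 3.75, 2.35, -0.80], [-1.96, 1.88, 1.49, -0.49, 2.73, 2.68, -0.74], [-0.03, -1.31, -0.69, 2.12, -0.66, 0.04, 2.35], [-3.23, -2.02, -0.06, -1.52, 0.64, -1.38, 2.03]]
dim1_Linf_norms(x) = [2.69, 1.72, 2.17, 3.75, 2.73, 2.35, 3.23]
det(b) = 7440.00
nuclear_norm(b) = 30.92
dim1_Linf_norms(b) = [3.06, 2.67, 4.89, 4.13, 4.43, 2.72, 4.16]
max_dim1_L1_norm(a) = 1.96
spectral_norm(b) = 9.20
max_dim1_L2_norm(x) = 5.0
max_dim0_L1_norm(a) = 2.08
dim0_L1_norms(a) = [2.08, 1.79, 1.11, 1.91, 2.08, 1.58, 1.54]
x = b @ a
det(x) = -1321.75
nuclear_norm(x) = 24.92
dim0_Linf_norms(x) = [3.23, 2.02, 2.17, 2.69, 3.75, 2.68, 2.35]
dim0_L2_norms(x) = [4.49, 3.35, 3.3, 4.35, 5.09, 4.25, 3.88]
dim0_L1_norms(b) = [13.79, 11.77, 10.3, 13.89, 7.55, 10.92, 7.5]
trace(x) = 4.66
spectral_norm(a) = 1.14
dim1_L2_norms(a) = [0.83, 0.75, 0.94, 0.93, 0.84, 0.75, 0.87]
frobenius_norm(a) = 2.24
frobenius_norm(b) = 13.56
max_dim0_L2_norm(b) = 6.78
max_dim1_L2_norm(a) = 0.94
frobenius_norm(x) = 10.96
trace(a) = -0.60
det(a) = -0.18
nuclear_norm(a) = 5.70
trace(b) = 4.26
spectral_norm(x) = 7.09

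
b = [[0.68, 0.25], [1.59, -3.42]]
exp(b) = [[2.12, 0.12], [0.79, 0.08]]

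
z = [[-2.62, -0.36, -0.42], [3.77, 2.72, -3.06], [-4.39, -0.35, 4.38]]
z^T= [[-2.62, 3.77, -4.39], [-0.36, 2.72, -0.35], [-0.42, -3.06, 4.38]]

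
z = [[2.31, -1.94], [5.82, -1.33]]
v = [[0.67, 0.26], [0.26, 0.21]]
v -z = [[-1.64,2.20],[-5.56,1.54]]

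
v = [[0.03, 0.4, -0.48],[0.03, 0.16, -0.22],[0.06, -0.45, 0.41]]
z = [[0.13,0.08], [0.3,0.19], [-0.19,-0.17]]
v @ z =[[0.22,0.16], [0.09,0.07], [-0.21,-0.15]]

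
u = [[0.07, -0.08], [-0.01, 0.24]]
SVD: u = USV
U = [[-0.35, 0.94], [0.94, 0.35]]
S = [0.26, 0.06]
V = [[-0.13, 0.99], [0.99, 0.13]]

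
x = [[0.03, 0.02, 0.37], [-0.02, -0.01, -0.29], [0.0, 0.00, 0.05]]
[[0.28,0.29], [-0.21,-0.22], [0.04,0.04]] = x @ [[-2.62, -1.19],[2.39, 2.02],[0.83, 0.76]]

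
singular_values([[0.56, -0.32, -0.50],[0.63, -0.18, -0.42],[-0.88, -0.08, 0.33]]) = [1.42, 0.38, 0.0]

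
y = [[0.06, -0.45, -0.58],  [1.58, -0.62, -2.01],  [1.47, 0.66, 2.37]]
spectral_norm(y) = 3.31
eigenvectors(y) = [[-0.13-0.26j, -0.13+0.26j, (-0.07+0j)], [(-0.89+0j), (-0.89-0j), -0.70+0.00j], [0.22+0.27j, 0.22-0.27j, 0.71+0.00j]]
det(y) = 1.87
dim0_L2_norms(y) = [2.16, 1.01, 3.16]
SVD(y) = [[-0.21, 0.04, -0.98], [-0.62, 0.77, 0.16], [0.76, 0.64, -0.13]] @ diag([3.3097058863288327, 2.1572795979055, 0.26228168533268337]) @ [[0.04, 0.3, 0.95],  [1.00, -0.04, -0.03],  [0.03, 0.95, -0.30]]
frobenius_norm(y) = 3.96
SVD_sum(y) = [[-0.03, -0.2, -0.65], [-0.08, -0.60, -1.95], [0.1, 0.74, 2.40]] + [[0.09, -0.0, -0.00], [1.66, -0.06, -0.05], [1.37, -0.05, -0.04]] + [[-0.01, -0.24, 0.08], [0.00, 0.04, -0.01], [-0.00, -0.03, 0.01]]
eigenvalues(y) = [(0.11+1.08j), (0.11-1.08j), (1.59+0j)]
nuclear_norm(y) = 5.73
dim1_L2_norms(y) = [0.74, 2.63, 2.87]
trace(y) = 1.81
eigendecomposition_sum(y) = [[(0.12+0.6j), (-0.22+0.03j), (-0.2+0.08j)], [(1.78+0.5j), -0.23+0.62j, -0.06+0.65j], [(-0.28-0.67j), 0.25-0.08j, 0.22-0.14j]] + [[0.12-0.60j, (-0.22-0.03j), (-0.2-0.08j)], [(1.78-0.5j), (-0.23-0.62j), (-0.06-0.65j)], [-0.28+0.67j, 0.25+0.08j, (0.22+0.14j)]] + [[(-0.19+0j), (-0.02+0j), (-0.18+0j)], [-1.98+0.00j, (-0.16+0j), (-1.89+0j)], [(2.03-0j), (0.17-0j), 1.94-0.00j]]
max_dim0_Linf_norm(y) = 2.37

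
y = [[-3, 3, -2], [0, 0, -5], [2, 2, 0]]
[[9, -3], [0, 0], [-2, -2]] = y @ [[-2, 0], [1, -1], [0, 0]]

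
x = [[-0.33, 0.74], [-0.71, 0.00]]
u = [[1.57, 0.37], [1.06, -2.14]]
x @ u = [[0.27, -1.71], [-1.11, -0.26]]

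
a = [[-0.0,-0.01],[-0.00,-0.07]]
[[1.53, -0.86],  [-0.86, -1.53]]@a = [[0.0,0.04], [0.00,0.12]]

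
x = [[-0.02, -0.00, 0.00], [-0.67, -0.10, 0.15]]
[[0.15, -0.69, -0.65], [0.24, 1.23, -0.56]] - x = [[0.17, -0.69, -0.65], [0.91, 1.33, -0.71]]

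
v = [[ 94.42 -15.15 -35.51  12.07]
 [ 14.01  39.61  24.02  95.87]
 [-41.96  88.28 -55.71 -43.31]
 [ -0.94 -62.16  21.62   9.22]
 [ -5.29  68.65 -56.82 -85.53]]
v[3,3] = 9.22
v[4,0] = -5.29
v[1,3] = 95.87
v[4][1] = 68.65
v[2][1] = 88.28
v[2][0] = -41.96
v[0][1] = -15.15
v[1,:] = [14.01, 39.61, 24.02, 95.87]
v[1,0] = 14.01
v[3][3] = 9.22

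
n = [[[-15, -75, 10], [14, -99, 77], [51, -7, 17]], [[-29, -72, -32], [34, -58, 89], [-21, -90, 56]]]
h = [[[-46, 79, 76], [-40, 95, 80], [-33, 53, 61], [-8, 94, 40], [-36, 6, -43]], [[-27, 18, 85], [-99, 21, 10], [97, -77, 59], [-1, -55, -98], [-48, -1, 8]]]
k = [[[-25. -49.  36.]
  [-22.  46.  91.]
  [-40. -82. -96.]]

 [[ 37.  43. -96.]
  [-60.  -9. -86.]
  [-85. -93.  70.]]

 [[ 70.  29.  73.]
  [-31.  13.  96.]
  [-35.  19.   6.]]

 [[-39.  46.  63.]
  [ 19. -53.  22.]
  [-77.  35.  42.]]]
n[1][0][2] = -32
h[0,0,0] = -46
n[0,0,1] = -75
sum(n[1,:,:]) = -123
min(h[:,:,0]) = -99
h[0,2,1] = 53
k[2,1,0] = -31.0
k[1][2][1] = -93.0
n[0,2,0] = 51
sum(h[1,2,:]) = 79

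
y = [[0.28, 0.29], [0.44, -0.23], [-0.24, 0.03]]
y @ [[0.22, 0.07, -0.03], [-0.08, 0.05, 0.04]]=[[0.04, 0.03, 0.0], [0.12, 0.02, -0.02], [-0.06, -0.02, 0.01]]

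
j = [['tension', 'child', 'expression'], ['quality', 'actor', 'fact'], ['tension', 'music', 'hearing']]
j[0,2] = 'expression'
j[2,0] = 'tension'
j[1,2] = 'fact'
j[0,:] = ['tension', 'child', 'expression']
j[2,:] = ['tension', 'music', 'hearing']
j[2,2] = 'hearing'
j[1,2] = 'fact'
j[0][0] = 'tension'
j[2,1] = 'music'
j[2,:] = ['tension', 'music', 'hearing']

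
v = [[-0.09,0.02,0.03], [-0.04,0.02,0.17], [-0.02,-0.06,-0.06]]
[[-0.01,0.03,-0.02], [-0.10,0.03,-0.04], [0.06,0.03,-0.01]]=v @ [[-0.11, -0.42, 0.22], [-0.4, -0.5, 0.21], [-0.55, 0.11, -0.18]]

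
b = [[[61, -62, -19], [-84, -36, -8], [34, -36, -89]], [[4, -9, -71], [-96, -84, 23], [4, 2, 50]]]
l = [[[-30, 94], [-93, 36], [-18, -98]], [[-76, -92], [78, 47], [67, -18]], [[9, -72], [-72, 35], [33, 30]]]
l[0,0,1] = 94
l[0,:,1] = [94, 36, -98]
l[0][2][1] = -98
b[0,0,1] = -62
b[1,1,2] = 23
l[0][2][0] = -18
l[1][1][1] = 47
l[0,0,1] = 94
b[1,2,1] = 2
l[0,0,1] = 94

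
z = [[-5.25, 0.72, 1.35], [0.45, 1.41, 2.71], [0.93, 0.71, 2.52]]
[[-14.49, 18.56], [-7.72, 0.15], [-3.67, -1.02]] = z @ [[1.93,  -3.38], [-4.19,  -0.95], [-0.99,  1.11]]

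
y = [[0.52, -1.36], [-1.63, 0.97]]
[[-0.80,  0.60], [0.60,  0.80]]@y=[[-1.39, 1.67],[-0.99, -0.04]]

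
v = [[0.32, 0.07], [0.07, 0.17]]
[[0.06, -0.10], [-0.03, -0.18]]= v@[[0.25, -0.09], [-0.26, -1.00]]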